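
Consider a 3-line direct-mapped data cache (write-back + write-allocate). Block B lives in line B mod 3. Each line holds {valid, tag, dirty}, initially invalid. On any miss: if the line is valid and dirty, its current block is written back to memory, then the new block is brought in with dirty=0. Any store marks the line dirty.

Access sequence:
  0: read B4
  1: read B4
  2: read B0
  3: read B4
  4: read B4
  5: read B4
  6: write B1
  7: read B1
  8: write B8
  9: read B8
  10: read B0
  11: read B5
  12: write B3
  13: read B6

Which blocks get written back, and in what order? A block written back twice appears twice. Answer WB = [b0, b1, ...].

WB = [8, 3]

0: R B4 -> L1 miss  d=-]
1: R B4 -> L1 hit  d=-]
2: R B0 -> L0 miss  d=-]
3: R B4 -> L1 hit  d=-]
4: R B4 -> L1 hit  d=-]
5: R B4 -> L1 hit  d=-]
6: W B1 -> L1 miss  d=D]
7: R B1 -> L1 hit  d=D]
8: W B8 -> L2 miss  d=D]
9: R B8 -> L2 hit  d=D]
10: R B0 -> L0 hit  d=-]
11: R B5 -> L2 miss wb->B8  d=-]
12: W B3 -> L0 miss  d=D]
13: R B6 -> L0 miss wb->B3  d=-]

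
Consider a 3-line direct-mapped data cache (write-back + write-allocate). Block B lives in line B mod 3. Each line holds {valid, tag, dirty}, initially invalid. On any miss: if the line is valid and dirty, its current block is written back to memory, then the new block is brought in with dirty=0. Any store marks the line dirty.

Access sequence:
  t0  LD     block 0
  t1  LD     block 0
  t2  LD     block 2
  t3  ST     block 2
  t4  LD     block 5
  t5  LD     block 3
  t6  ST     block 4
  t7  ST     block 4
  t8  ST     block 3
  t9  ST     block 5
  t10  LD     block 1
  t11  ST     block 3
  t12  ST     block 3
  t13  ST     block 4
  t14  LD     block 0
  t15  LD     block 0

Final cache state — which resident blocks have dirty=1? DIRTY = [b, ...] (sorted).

0: R B0 -> L0 miss  d=-]
1: R B0 -> L0 hit  d=-]
2: R B2 -> L2 miss  d=-]
3: W B2 -> L2 hit  d=D]
4: R B5 -> L2 miss wb->B2  d=-]
5: R B3 -> L0 miss  d=-]
6: W B4 -> L1 miss  d=D]
7: W B4 -> L1 hit  d=D]
8: W B3 -> L0 hit  d=D]
9: W B5 -> L2 hit  d=D]
10: R B1 -> L1 miss wb->B4  d=-]
11: W B3 -> L0 hit  d=D]
12: W B3 -> L0 hit  d=D]
13: W B4 -> L1 miss  d=D]
14: R B0 -> L0 miss wb->B3  d=-]
15: R B0 -> L0 hit  d=-]

DIRTY = [4, 5]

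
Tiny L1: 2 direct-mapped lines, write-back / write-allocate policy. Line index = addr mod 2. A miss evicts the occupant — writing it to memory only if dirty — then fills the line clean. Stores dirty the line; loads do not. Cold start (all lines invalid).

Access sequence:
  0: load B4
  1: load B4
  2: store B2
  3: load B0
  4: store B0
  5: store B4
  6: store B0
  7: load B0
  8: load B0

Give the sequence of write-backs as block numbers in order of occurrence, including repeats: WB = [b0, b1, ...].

WB = [2, 0, 4]

0: R B4 → L0 miss [-]
1: R B4 → L0 hit [-]
2: W B2 → L0 miss [D]
3: R B0 → L0 miss wb→B2 [-]
4: W B0 → L0 hit [D]
5: W B4 → L0 miss wb→B0 [D]
6: W B0 → L0 miss wb→B4 [D]
7: R B0 → L0 hit [D]
8: R B0 → L0 hit [D]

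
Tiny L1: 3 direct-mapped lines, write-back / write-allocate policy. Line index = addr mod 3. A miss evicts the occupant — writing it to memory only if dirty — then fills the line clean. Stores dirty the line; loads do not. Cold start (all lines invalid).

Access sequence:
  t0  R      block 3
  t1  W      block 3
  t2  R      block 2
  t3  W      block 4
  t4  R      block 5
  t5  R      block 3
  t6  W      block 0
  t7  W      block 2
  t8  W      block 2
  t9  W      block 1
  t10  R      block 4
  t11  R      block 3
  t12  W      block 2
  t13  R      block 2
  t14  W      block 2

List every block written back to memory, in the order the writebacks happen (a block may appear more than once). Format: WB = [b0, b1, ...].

WB = [3, 4, 1, 0]

  0 | R B3 → L0 miss [-]
  1 | W B3 → L0 hit [D]
  2 | R B2 → L2 miss [-]
  3 | W B4 → L1 miss [D]
  4 | R B5 → L2 miss [-]
  5 | R B3 → L0 hit [D]
  6 | W B0 → L0 miss wb→B3 [D]
  7 | W B2 → L2 miss [D]
  8 | W B2 → L2 hit [D]
  9 | W B1 → L1 miss wb→B4 [D]
  10 | R B4 → L1 miss wb→B1 [-]
  11 | R B3 → L0 miss wb→B0 [-]
  12 | W B2 → L2 hit [D]
  13 | R B2 → L2 hit [D]
  14 | W B2 → L2 hit [D]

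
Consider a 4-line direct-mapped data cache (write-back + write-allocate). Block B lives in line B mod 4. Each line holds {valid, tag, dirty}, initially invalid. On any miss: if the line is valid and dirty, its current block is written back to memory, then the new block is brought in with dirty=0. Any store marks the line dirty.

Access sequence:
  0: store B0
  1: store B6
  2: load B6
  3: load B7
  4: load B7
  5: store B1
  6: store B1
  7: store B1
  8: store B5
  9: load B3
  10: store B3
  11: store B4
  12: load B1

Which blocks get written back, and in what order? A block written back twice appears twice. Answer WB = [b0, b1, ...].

WB = [1, 0, 5]

  0 | W B0 → L0 miss [D]
  1 | W B6 → L2 miss [D]
  2 | R B6 → L2 hit [D]
  3 | R B7 → L3 miss [-]
  4 | R B7 → L3 hit [-]
  5 | W B1 → L1 miss [D]
  6 | W B1 → L1 hit [D]
  7 | W B1 → L1 hit [D]
  8 | W B5 → L1 miss wb→B1 [D]
  9 | R B3 → L3 miss [-]
  10 | W B3 → L3 hit [D]
  11 | W B4 → L0 miss wb→B0 [D]
  12 | R B1 → L1 miss wb→B5 [-]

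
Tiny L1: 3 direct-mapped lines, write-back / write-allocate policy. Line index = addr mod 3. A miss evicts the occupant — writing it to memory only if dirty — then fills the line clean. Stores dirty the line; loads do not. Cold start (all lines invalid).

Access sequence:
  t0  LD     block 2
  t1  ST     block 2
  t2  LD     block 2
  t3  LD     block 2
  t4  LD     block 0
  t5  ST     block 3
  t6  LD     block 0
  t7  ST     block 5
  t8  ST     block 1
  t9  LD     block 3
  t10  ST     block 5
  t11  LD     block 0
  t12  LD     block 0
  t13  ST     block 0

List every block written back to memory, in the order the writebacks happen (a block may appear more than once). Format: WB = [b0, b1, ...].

WB = [3, 2]

0: R B2 -> L2 miss  d=-]
1: W B2 -> L2 hit  d=D]
2: R B2 -> L2 hit  d=D]
3: R B2 -> L2 hit  d=D]
4: R B0 -> L0 miss  d=-]
5: W B3 -> L0 miss  d=D]
6: R B0 -> L0 miss wb->B3  d=-]
7: W B5 -> L2 miss wb->B2  d=D]
8: W B1 -> L1 miss  d=D]
9: R B3 -> L0 miss  d=-]
10: W B5 -> L2 hit  d=D]
11: R B0 -> L0 miss  d=-]
12: R B0 -> L0 hit  d=-]
13: W B0 -> L0 hit  d=D]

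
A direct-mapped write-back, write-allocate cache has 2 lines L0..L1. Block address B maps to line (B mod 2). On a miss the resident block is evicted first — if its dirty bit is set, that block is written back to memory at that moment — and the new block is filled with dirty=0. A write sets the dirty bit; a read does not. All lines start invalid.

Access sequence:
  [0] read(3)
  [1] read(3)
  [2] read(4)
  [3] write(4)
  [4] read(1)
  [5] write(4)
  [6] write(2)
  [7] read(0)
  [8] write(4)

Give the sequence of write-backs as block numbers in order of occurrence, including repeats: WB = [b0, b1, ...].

0: R B3 -> L1 miss  d=-]
1: R B3 -> L1 hit  d=-]
2: R B4 -> L0 miss  d=-]
3: W B4 -> L0 hit  d=D]
4: R B1 -> L1 miss  d=-]
5: W B4 -> L0 hit  d=D]
6: W B2 -> L0 miss wb->B4  d=D]
7: R B0 -> L0 miss wb->B2  d=-]
8: W B4 -> L0 miss  d=D]

WB = [4, 2]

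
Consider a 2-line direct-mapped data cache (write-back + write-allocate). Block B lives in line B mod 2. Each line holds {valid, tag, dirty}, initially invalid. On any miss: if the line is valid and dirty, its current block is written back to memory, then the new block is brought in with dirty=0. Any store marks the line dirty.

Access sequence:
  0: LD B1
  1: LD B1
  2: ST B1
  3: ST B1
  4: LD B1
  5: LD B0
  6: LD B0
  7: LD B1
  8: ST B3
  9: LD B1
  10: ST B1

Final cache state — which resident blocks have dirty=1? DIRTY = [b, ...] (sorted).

DIRTY = [1]

  0 | R B1 → L1 miss [-]
  1 | R B1 → L1 hit [-]
  2 | W B1 → L1 hit [D]
  3 | W B1 → L1 hit [D]
  4 | R B1 → L1 hit [D]
  5 | R B0 → L0 miss [-]
  6 | R B0 → L0 hit [-]
  7 | R B1 → L1 hit [D]
  8 | W B3 → L1 miss wb→B1 [D]
  9 | R B1 → L1 miss wb→B3 [-]
  10 | W B1 → L1 hit [D]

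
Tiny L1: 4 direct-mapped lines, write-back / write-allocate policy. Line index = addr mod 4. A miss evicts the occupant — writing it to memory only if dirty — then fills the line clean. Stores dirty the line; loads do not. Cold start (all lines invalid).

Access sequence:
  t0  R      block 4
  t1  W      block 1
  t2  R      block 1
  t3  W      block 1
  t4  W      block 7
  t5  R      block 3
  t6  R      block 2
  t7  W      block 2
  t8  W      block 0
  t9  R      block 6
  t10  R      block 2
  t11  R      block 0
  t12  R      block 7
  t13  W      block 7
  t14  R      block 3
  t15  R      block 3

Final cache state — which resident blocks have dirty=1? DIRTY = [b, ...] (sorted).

0: R B4 → L0 miss [-]
1: W B1 → L1 miss [D]
2: R B1 → L1 hit [D]
3: W B1 → L1 hit [D]
4: W B7 → L3 miss [D]
5: R B3 → L3 miss wb→B7 [-]
6: R B2 → L2 miss [-]
7: W B2 → L2 hit [D]
8: W B0 → L0 miss [D]
9: R B6 → L2 miss wb→B2 [-]
10: R B2 → L2 miss [-]
11: R B0 → L0 hit [D]
12: R B7 → L3 miss [-]
13: W B7 → L3 hit [D]
14: R B3 → L3 miss wb→B7 [-]
15: R B3 → L3 hit [-]

DIRTY = [0, 1]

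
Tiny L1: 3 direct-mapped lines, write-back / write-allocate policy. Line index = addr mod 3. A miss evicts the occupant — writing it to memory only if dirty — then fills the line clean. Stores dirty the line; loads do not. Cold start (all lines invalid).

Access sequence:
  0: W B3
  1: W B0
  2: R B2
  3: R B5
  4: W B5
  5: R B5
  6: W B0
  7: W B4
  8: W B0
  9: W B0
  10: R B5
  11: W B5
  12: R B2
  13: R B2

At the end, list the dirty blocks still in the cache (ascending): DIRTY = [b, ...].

0: W B3 -> L0 miss  d=D]
1: W B0 -> L0 miss wb->B3  d=D]
2: R B2 -> L2 miss  d=-]
3: R B5 -> L2 miss  d=-]
4: W B5 -> L2 hit  d=D]
5: R B5 -> L2 hit  d=D]
6: W B0 -> L0 hit  d=D]
7: W B4 -> L1 miss  d=D]
8: W B0 -> L0 hit  d=D]
9: W B0 -> L0 hit  d=D]
10: R B5 -> L2 hit  d=D]
11: W B5 -> L2 hit  d=D]
12: R B2 -> L2 miss wb->B5  d=-]
13: R B2 -> L2 hit  d=-]

DIRTY = [0, 4]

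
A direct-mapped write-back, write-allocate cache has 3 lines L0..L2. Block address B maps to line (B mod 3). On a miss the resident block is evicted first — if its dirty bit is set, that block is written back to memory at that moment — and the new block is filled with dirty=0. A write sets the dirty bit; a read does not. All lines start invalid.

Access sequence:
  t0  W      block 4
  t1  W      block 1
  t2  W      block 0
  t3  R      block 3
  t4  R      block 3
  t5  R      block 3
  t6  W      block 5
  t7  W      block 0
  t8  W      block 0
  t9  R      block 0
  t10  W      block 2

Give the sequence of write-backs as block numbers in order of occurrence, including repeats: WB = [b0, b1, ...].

WB = [4, 0, 5]

0: W B4 → L1 miss [D]
1: W B1 → L1 miss wb→B4 [D]
2: W B0 → L0 miss [D]
3: R B3 → L0 miss wb→B0 [-]
4: R B3 → L0 hit [-]
5: R B3 → L0 hit [-]
6: W B5 → L2 miss [D]
7: W B0 → L0 miss [D]
8: W B0 → L0 hit [D]
9: R B0 → L0 hit [D]
10: W B2 → L2 miss wb→B5 [D]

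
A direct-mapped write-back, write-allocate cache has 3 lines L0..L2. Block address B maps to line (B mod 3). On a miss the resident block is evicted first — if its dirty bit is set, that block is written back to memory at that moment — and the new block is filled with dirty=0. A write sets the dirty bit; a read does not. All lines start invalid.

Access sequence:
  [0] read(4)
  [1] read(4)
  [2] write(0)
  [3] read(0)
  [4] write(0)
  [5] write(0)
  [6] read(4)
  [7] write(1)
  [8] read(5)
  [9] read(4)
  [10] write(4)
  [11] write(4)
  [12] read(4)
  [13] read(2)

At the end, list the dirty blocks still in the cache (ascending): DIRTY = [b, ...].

DIRTY = [0, 4]

0: R B4 → L1 miss [-]
1: R B4 → L1 hit [-]
2: W B0 → L0 miss [D]
3: R B0 → L0 hit [D]
4: W B0 → L0 hit [D]
5: W B0 → L0 hit [D]
6: R B4 → L1 hit [-]
7: W B1 → L1 miss [D]
8: R B5 → L2 miss [-]
9: R B4 → L1 miss wb→B1 [-]
10: W B4 → L1 hit [D]
11: W B4 → L1 hit [D]
12: R B4 → L1 hit [D]
13: R B2 → L2 miss [-]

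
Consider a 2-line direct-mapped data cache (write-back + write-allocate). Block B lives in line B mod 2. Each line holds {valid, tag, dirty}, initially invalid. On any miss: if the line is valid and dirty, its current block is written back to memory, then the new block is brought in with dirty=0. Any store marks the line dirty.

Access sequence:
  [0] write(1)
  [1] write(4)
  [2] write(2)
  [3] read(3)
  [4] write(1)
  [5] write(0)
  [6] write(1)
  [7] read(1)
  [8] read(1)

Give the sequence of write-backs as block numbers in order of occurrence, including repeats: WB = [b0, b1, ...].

WB = [4, 1, 2]

0: W B1 -> L1 miss  d=D]
1: W B4 -> L0 miss  d=D]
2: W B2 -> L0 miss wb->B4  d=D]
3: R B3 -> L1 miss wb->B1  d=-]
4: W B1 -> L1 miss  d=D]
5: W B0 -> L0 miss wb->B2  d=D]
6: W B1 -> L1 hit  d=D]
7: R B1 -> L1 hit  d=D]
8: R B1 -> L1 hit  d=D]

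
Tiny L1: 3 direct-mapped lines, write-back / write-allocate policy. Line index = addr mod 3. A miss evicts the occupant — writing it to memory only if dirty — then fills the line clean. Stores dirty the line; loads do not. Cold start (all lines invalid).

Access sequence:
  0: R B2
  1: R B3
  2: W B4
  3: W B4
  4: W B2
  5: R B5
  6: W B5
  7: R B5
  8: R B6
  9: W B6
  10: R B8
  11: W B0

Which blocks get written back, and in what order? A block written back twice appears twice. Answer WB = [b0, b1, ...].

  0 | R B2 → L2 miss [-]
  1 | R B3 → L0 miss [-]
  2 | W B4 → L1 miss [D]
  3 | W B4 → L1 hit [D]
  4 | W B2 → L2 hit [D]
  5 | R B5 → L2 miss wb→B2 [-]
  6 | W B5 → L2 hit [D]
  7 | R B5 → L2 hit [D]
  8 | R B6 → L0 miss [-]
  9 | W B6 → L0 hit [D]
  10 | R B8 → L2 miss wb→B5 [-]
  11 | W B0 → L0 miss wb→B6 [D]

WB = [2, 5, 6]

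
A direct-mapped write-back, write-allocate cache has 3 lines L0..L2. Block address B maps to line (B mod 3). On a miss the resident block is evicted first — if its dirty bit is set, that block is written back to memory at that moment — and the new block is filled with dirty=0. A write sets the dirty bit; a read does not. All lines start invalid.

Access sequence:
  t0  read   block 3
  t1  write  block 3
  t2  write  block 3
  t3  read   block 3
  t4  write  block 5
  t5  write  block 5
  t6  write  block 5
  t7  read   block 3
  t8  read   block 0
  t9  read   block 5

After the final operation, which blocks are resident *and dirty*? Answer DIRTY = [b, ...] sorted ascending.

DIRTY = [5]

0: R B3 -> L0 miss  d=-]
1: W B3 -> L0 hit  d=D]
2: W B3 -> L0 hit  d=D]
3: R B3 -> L0 hit  d=D]
4: W B5 -> L2 miss  d=D]
5: W B5 -> L2 hit  d=D]
6: W B5 -> L2 hit  d=D]
7: R B3 -> L0 hit  d=D]
8: R B0 -> L0 miss wb->B3  d=-]
9: R B5 -> L2 hit  d=D]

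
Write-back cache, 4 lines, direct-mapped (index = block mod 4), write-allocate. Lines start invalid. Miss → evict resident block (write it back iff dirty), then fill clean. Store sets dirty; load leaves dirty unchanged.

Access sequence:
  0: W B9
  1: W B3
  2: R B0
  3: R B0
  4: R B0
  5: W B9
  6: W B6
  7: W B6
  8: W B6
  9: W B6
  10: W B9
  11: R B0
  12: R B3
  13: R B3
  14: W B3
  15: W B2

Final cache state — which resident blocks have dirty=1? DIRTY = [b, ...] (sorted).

  0 | W B9 → L1 miss [D]
  1 | W B3 → L3 miss [D]
  2 | R B0 → L0 miss [-]
  3 | R B0 → L0 hit [-]
  4 | R B0 → L0 hit [-]
  5 | W B9 → L1 hit [D]
  6 | W B6 → L2 miss [D]
  7 | W B6 → L2 hit [D]
  8 | W B6 → L2 hit [D]
  9 | W B6 → L2 hit [D]
  10 | W B9 → L1 hit [D]
  11 | R B0 → L0 hit [-]
  12 | R B3 → L3 hit [D]
  13 | R B3 → L3 hit [D]
  14 | W B3 → L3 hit [D]
  15 | W B2 → L2 miss wb→B6 [D]

DIRTY = [2, 3, 9]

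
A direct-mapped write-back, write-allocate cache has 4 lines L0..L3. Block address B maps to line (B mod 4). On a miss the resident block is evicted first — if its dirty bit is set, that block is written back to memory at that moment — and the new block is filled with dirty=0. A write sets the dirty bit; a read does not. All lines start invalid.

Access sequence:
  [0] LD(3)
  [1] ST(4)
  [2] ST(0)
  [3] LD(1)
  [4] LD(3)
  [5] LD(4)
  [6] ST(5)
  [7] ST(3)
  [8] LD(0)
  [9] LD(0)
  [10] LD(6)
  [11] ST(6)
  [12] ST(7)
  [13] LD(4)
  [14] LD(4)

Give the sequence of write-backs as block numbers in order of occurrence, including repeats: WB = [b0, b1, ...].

0: R B3 -> L3 miss  d=-]
1: W B4 -> L0 miss  d=D]
2: W B0 -> L0 miss wb->B4  d=D]
3: R B1 -> L1 miss  d=-]
4: R B3 -> L3 hit  d=-]
5: R B4 -> L0 miss wb->B0  d=-]
6: W B5 -> L1 miss  d=D]
7: W B3 -> L3 hit  d=D]
8: R B0 -> L0 miss  d=-]
9: R B0 -> L0 hit  d=-]
10: R B6 -> L2 miss  d=-]
11: W B6 -> L2 hit  d=D]
12: W B7 -> L3 miss wb->B3  d=D]
13: R B4 -> L0 miss  d=-]
14: R B4 -> L0 hit  d=-]

WB = [4, 0, 3]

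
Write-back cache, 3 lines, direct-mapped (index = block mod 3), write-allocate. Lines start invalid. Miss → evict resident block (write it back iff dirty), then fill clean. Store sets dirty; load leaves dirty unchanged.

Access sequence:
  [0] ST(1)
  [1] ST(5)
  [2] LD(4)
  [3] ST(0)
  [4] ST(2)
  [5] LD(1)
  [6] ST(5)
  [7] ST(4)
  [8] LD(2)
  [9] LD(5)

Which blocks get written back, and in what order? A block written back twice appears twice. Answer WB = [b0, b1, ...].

0: W B1 → L1 miss [D]
1: W B5 → L2 miss [D]
2: R B4 → L1 miss wb→B1 [-]
3: W B0 → L0 miss [D]
4: W B2 → L2 miss wb→B5 [D]
5: R B1 → L1 miss [-]
6: W B5 → L2 miss wb→B2 [D]
7: W B4 → L1 miss [D]
8: R B2 → L2 miss wb→B5 [-]
9: R B5 → L2 miss [-]

WB = [1, 5, 2, 5]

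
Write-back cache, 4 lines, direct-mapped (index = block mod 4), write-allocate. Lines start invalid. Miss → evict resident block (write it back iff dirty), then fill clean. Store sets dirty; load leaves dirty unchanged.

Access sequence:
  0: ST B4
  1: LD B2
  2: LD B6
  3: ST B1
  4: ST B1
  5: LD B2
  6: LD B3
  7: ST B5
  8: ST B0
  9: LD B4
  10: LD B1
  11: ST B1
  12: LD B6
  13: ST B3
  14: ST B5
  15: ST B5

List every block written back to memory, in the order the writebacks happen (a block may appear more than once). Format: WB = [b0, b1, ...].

WB = [1, 4, 0, 5, 1]

0: W B4 → L0 miss [D]
1: R B2 → L2 miss [-]
2: R B6 → L2 miss [-]
3: W B1 → L1 miss [D]
4: W B1 → L1 hit [D]
5: R B2 → L2 miss [-]
6: R B3 → L3 miss [-]
7: W B5 → L1 miss wb→B1 [D]
8: W B0 → L0 miss wb→B4 [D]
9: R B4 → L0 miss wb→B0 [-]
10: R B1 → L1 miss wb→B5 [-]
11: W B1 → L1 hit [D]
12: R B6 → L2 miss [-]
13: W B3 → L3 hit [D]
14: W B5 → L1 miss wb→B1 [D]
15: W B5 → L1 hit [D]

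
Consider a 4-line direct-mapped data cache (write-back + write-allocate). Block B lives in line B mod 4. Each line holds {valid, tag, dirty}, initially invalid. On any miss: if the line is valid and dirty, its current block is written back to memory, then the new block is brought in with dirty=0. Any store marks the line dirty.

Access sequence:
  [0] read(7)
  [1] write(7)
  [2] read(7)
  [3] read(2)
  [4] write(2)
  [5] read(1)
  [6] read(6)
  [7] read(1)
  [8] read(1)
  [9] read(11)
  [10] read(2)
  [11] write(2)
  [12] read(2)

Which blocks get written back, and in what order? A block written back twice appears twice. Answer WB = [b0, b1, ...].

0: R B7 → L3 miss [-]
1: W B7 → L3 hit [D]
2: R B7 → L3 hit [D]
3: R B2 → L2 miss [-]
4: W B2 → L2 hit [D]
5: R B1 → L1 miss [-]
6: R B6 → L2 miss wb→B2 [-]
7: R B1 → L1 hit [-]
8: R B1 → L1 hit [-]
9: R B11 → L3 miss wb→B7 [-]
10: R B2 → L2 miss [-]
11: W B2 → L2 hit [D]
12: R B2 → L2 hit [D]

WB = [2, 7]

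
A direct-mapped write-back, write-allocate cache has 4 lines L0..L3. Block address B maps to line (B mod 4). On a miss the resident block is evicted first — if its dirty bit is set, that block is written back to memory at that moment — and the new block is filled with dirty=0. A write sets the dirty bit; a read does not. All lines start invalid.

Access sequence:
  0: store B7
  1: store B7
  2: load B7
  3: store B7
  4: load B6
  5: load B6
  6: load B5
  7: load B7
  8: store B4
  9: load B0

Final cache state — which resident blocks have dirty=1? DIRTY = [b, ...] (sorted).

DIRTY = [7]

  0 | W B7 → L3 miss [D]
  1 | W B7 → L3 hit [D]
  2 | R B7 → L3 hit [D]
  3 | W B7 → L3 hit [D]
  4 | R B6 → L2 miss [-]
  5 | R B6 → L2 hit [-]
  6 | R B5 → L1 miss [-]
  7 | R B7 → L3 hit [D]
  8 | W B4 → L0 miss [D]
  9 | R B0 → L0 miss wb→B4 [-]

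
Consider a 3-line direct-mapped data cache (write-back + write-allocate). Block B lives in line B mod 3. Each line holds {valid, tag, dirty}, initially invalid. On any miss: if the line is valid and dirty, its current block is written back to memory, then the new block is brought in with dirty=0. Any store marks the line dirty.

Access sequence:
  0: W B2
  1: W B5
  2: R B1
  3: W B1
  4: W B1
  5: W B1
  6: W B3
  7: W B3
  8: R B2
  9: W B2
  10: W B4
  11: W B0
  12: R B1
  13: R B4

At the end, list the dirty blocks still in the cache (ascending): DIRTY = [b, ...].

DIRTY = [0, 2]

0: W B2 → L2 miss [D]
1: W B5 → L2 miss wb→B2 [D]
2: R B1 → L1 miss [-]
3: W B1 → L1 hit [D]
4: W B1 → L1 hit [D]
5: W B1 → L1 hit [D]
6: W B3 → L0 miss [D]
7: W B3 → L0 hit [D]
8: R B2 → L2 miss wb→B5 [-]
9: W B2 → L2 hit [D]
10: W B4 → L1 miss wb→B1 [D]
11: W B0 → L0 miss wb→B3 [D]
12: R B1 → L1 miss wb→B4 [-]
13: R B4 → L1 miss [-]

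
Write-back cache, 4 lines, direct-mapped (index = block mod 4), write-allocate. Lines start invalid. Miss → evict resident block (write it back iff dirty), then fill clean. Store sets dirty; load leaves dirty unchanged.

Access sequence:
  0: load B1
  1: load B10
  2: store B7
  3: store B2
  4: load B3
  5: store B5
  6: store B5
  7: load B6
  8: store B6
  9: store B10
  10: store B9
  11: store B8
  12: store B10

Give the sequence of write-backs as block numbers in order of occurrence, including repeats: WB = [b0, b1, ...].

0: R B1 → L1 miss [-]
1: R B10 → L2 miss [-]
2: W B7 → L3 miss [D]
3: W B2 → L2 miss [D]
4: R B3 → L3 miss wb→B7 [-]
5: W B5 → L1 miss [D]
6: W B5 → L1 hit [D]
7: R B6 → L2 miss wb→B2 [-]
8: W B6 → L2 hit [D]
9: W B10 → L2 miss wb→B6 [D]
10: W B9 → L1 miss wb→B5 [D]
11: W B8 → L0 miss [D]
12: W B10 → L2 hit [D]

WB = [7, 2, 6, 5]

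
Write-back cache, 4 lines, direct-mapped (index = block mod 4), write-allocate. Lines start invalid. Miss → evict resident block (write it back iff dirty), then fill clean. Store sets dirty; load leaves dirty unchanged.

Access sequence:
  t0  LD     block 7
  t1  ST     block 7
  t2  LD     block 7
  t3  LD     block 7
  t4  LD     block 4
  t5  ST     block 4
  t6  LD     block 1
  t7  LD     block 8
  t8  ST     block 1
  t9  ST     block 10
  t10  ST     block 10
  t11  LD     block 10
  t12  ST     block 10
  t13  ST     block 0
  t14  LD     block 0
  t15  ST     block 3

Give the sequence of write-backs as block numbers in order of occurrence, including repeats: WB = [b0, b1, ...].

0: R B7 → L3 miss [-]
1: W B7 → L3 hit [D]
2: R B7 → L3 hit [D]
3: R B7 → L3 hit [D]
4: R B4 → L0 miss [-]
5: W B4 → L0 hit [D]
6: R B1 → L1 miss [-]
7: R B8 → L0 miss wb→B4 [-]
8: W B1 → L1 hit [D]
9: W B10 → L2 miss [D]
10: W B10 → L2 hit [D]
11: R B10 → L2 hit [D]
12: W B10 → L2 hit [D]
13: W B0 → L0 miss [D]
14: R B0 → L0 hit [D]
15: W B3 → L3 miss wb→B7 [D]

WB = [4, 7]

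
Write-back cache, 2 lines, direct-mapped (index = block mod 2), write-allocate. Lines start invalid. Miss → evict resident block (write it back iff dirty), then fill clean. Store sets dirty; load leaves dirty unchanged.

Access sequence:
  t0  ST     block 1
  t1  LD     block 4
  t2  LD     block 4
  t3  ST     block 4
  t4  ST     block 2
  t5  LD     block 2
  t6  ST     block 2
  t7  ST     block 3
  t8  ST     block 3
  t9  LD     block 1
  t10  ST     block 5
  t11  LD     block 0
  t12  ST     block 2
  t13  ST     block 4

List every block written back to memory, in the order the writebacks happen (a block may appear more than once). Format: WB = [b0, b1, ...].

WB = [4, 1, 3, 2, 2]

0: W B1 -> L1 miss  d=D]
1: R B4 -> L0 miss  d=-]
2: R B4 -> L0 hit  d=-]
3: W B4 -> L0 hit  d=D]
4: W B2 -> L0 miss wb->B4  d=D]
5: R B2 -> L0 hit  d=D]
6: W B2 -> L0 hit  d=D]
7: W B3 -> L1 miss wb->B1  d=D]
8: W B3 -> L1 hit  d=D]
9: R B1 -> L1 miss wb->B3  d=-]
10: W B5 -> L1 miss  d=D]
11: R B0 -> L0 miss wb->B2  d=-]
12: W B2 -> L0 miss  d=D]
13: W B4 -> L0 miss wb->B2  d=D]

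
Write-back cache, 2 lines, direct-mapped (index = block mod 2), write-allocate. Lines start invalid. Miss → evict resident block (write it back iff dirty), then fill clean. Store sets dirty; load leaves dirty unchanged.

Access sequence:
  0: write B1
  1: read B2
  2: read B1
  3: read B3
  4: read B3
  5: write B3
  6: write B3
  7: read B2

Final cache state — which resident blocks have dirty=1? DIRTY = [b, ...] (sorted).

DIRTY = [3]

0: W B1 → L1 miss [D]
1: R B2 → L0 miss [-]
2: R B1 → L1 hit [D]
3: R B3 → L1 miss wb→B1 [-]
4: R B3 → L1 hit [-]
5: W B3 → L1 hit [D]
6: W B3 → L1 hit [D]
7: R B2 → L0 hit [-]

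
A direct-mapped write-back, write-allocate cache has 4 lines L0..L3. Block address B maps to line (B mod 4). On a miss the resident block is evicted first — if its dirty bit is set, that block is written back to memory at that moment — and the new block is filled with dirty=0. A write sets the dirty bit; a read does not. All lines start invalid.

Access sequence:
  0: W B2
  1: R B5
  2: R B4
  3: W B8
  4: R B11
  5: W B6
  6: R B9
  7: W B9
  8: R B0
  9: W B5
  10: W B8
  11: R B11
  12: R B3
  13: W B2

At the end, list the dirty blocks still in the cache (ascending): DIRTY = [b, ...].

DIRTY = [2, 5, 8]

0: W B2 → L2 miss [D]
1: R B5 → L1 miss [-]
2: R B4 → L0 miss [-]
3: W B8 → L0 miss [D]
4: R B11 → L3 miss [-]
5: W B6 → L2 miss wb→B2 [D]
6: R B9 → L1 miss [-]
7: W B9 → L1 hit [D]
8: R B0 → L0 miss wb→B8 [-]
9: W B5 → L1 miss wb→B9 [D]
10: W B8 → L0 miss [D]
11: R B11 → L3 hit [-]
12: R B3 → L3 miss [-]
13: W B2 → L2 miss wb→B6 [D]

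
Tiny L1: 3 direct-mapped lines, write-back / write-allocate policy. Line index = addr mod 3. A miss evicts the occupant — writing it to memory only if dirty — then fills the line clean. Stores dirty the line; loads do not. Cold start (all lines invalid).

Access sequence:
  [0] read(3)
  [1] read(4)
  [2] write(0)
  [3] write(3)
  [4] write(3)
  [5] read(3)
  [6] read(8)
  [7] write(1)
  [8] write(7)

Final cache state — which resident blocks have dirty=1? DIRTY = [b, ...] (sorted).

  0 | R B3 → L0 miss [-]
  1 | R B4 → L1 miss [-]
  2 | W B0 → L0 miss [D]
  3 | W B3 → L0 miss wb→B0 [D]
  4 | W B3 → L0 hit [D]
  5 | R B3 → L0 hit [D]
  6 | R B8 → L2 miss [-]
  7 | W B1 → L1 miss [D]
  8 | W B7 → L1 miss wb→B1 [D]

DIRTY = [3, 7]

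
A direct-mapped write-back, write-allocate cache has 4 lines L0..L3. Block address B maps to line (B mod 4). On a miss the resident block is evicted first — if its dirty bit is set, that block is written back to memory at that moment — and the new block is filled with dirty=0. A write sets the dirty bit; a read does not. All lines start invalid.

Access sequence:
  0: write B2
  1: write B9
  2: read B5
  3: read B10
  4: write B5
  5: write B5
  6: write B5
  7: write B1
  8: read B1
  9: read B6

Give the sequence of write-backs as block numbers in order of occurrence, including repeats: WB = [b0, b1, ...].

WB = [9, 2, 5]

0: W B2 -> L2 miss  d=D]
1: W B9 -> L1 miss  d=D]
2: R B5 -> L1 miss wb->B9  d=-]
3: R B10 -> L2 miss wb->B2  d=-]
4: W B5 -> L1 hit  d=D]
5: W B5 -> L1 hit  d=D]
6: W B5 -> L1 hit  d=D]
7: W B1 -> L1 miss wb->B5  d=D]
8: R B1 -> L1 hit  d=D]
9: R B6 -> L2 miss  d=-]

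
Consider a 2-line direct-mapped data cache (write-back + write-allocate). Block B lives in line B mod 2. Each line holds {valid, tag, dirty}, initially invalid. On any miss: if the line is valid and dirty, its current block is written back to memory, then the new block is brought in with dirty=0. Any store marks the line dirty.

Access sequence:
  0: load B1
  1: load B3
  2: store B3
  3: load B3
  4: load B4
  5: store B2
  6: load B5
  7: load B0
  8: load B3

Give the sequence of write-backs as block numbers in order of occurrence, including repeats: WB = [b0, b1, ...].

  0 | R B1 → L1 miss [-]
  1 | R B3 → L1 miss [-]
  2 | W B3 → L1 hit [D]
  3 | R B3 → L1 hit [D]
  4 | R B4 → L0 miss [-]
  5 | W B2 → L0 miss [D]
  6 | R B5 → L1 miss wb→B3 [-]
  7 | R B0 → L0 miss wb→B2 [-]
  8 | R B3 → L1 miss [-]

WB = [3, 2]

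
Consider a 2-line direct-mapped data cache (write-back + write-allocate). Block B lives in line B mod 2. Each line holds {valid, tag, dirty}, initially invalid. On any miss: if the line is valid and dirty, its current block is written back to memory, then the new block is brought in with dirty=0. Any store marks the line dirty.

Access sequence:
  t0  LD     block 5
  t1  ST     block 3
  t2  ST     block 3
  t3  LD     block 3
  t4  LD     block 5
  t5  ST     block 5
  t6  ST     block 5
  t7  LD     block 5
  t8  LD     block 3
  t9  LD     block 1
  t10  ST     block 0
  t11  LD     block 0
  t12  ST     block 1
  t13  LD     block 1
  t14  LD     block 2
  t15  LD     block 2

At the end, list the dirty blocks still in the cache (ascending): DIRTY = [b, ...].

0: R B5 -> L1 miss  d=-]
1: W B3 -> L1 miss  d=D]
2: W B3 -> L1 hit  d=D]
3: R B3 -> L1 hit  d=D]
4: R B5 -> L1 miss wb->B3  d=-]
5: W B5 -> L1 hit  d=D]
6: W B5 -> L1 hit  d=D]
7: R B5 -> L1 hit  d=D]
8: R B3 -> L1 miss wb->B5  d=-]
9: R B1 -> L1 miss  d=-]
10: W B0 -> L0 miss  d=D]
11: R B0 -> L0 hit  d=D]
12: W B1 -> L1 hit  d=D]
13: R B1 -> L1 hit  d=D]
14: R B2 -> L0 miss wb->B0  d=-]
15: R B2 -> L0 hit  d=-]

DIRTY = [1]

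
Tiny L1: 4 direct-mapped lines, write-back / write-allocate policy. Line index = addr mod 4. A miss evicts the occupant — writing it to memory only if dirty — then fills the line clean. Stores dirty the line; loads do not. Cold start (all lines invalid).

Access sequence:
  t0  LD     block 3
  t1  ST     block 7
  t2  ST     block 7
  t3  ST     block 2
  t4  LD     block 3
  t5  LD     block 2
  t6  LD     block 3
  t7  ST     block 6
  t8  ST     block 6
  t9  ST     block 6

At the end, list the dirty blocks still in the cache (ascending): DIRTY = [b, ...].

DIRTY = [6]

0: R B3 -> L3 miss  d=-]
1: W B7 -> L3 miss  d=D]
2: W B7 -> L3 hit  d=D]
3: W B2 -> L2 miss  d=D]
4: R B3 -> L3 miss wb->B7  d=-]
5: R B2 -> L2 hit  d=D]
6: R B3 -> L3 hit  d=-]
7: W B6 -> L2 miss wb->B2  d=D]
8: W B6 -> L2 hit  d=D]
9: W B6 -> L2 hit  d=D]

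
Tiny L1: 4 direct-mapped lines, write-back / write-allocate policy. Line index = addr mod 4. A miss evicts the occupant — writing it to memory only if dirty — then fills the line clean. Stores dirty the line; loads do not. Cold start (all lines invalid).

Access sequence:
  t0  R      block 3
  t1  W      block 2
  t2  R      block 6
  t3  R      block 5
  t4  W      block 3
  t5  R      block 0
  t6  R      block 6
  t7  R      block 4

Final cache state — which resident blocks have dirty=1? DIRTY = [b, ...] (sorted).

DIRTY = [3]

0: R B3 → L3 miss [-]
1: W B2 → L2 miss [D]
2: R B6 → L2 miss wb→B2 [-]
3: R B5 → L1 miss [-]
4: W B3 → L3 hit [D]
5: R B0 → L0 miss [-]
6: R B6 → L2 hit [-]
7: R B4 → L0 miss [-]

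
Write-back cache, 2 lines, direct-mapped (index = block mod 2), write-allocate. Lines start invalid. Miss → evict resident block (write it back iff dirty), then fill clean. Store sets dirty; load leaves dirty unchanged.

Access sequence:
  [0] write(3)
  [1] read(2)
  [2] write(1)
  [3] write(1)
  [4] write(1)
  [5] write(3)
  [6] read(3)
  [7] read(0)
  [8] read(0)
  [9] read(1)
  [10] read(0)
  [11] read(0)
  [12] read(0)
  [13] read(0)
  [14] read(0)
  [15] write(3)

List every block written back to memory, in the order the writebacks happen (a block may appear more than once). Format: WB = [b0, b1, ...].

WB = [3, 1, 3]

0: W B3 -> L1 miss  d=D]
1: R B2 -> L0 miss  d=-]
2: W B1 -> L1 miss wb->B3  d=D]
3: W B1 -> L1 hit  d=D]
4: W B1 -> L1 hit  d=D]
5: W B3 -> L1 miss wb->B1  d=D]
6: R B3 -> L1 hit  d=D]
7: R B0 -> L0 miss  d=-]
8: R B0 -> L0 hit  d=-]
9: R B1 -> L1 miss wb->B3  d=-]
10: R B0 -> L0 hit  d=-]
11: R B0 -> L0 hit  d=-]
12: R B0 -> L0 hit  d=-]
13: R B0 -> L0 hit  d=-]
14: R B0 -> L0 hit  d=-]
15: W B3 -> L1 miss  d=D]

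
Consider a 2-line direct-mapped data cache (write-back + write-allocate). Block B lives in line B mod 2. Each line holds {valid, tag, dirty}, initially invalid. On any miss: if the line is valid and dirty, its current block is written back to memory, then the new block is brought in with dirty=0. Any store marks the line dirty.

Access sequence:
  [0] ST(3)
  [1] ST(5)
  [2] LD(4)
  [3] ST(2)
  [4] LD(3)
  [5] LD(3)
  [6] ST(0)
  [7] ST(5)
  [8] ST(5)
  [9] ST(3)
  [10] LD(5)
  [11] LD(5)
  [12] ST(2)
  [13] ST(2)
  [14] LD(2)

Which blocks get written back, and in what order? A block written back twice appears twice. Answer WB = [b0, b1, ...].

0: W B3 → L1 miss [D]
1: W B5 → L1 miss wb→B3 [D]
2: R B4 → L0 miss [-]
3: W B2 → L0 miss [D]
4: R B3 → L1 miss wb→B5 [-]
5: R B3 → L1 hit [-]
6: W B0 → L0 miss wb→B2 [D]
7: W B5 → L1 miss [D]
8: W B5 → L1 hit [D]
9: W B3 → L1 miss wb→B5 [D]
10: R B5 → L1 miss wb→B3 [-]
11: R B5 → L1 hit [-]
12: W B2 → L0 miss wb→B0 [D]
13: W B2 → L0 hit [D]
14: R B2 → L0 hit [D]

WB = [3, 5, 2, 5, 3, 0]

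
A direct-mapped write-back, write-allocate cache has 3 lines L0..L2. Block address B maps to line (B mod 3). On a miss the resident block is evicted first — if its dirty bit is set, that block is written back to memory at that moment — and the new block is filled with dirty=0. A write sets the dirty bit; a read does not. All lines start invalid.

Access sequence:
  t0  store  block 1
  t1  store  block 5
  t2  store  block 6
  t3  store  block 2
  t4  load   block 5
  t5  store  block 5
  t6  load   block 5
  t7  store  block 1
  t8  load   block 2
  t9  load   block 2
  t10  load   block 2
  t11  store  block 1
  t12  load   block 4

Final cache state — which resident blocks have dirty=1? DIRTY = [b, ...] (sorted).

  0 | W B1 → L1 miss [D]
  1 | W B5 → L2 miss [D]
  2 | W B6 → L0 miss [D]
  3 | W B2 → L2 miss wb→B5 [D]
  4 | R B5 → L2 miss wb→B2 [-]
  5 | W B5 → L2 hit [D]
  6 | R B5 → L2 hit [D]
  7 | W B1 → L1 hit [D]
  8 | R B2 → L2 miss wb→B5 [-]
  9 | R B2 → L2 hit [-]
  10 | R B2 → L2 hit [-]
  11 | W B1 → L1 hit [D]
  12 | R B4 → L1 miss wb→B1 [-]

DIRTY = [6]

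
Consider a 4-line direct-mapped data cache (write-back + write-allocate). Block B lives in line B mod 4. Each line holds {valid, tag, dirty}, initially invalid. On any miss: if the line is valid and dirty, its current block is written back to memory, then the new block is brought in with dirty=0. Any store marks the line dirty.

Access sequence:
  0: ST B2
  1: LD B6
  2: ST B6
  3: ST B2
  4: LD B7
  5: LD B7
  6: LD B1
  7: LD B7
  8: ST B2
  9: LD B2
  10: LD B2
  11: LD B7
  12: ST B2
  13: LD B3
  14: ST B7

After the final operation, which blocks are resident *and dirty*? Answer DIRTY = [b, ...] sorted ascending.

DIRTY = [2, 7]

  0 | W B2 → L2 miss [D]
  1 | R B6 → L2 miss wb→B2 [-]
  2 | W B6 → L2 hit [D]
  3 | W B2 → L2 miss wb→B6 [D]
  4 | R B7 → L3 miss [-]
  5 | R B7 → L3 hit [-]
  6 | R B1 → L1 miss [-]
  7 | R B7 → L3 hit [-]
  8 | W B2 → L2 hit [D]
  9 | R B2 → L2 hit [D]
  10 | R B2 → L2 hit [D]
  11 | R B7 → L3 hit [-]
  12 | W B2 → L2 hit [D]
  13 | R B3 → L3 miss [-]
  14 | W B7 → L3 miss [D]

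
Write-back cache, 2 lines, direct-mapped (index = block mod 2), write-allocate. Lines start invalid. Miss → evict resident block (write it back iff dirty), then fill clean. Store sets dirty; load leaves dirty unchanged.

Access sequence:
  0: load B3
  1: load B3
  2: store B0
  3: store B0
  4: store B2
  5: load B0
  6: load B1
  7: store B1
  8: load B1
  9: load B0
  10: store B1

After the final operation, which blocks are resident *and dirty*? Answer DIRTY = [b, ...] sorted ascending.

DIRTY = [1]

  0 | R B3 → L1 miss [-]
  1 | R B3 → L1 hit [-]
  2 | W B0 → L0 miss [D]
  3 | W B0 → L0 hit [D]
  4 | W B2 → L0 miss wb→B0 [D]
  5 | R B0 → L0 miss wb→B2 [-]
  6 | R B1 → L1 miss [-]
  7 | W B1 → L1 hit [D]
  8 | R B1 → L1 hit [D]
  9 | R B0 → L0 hit [-]
  10 | W B1 → L1 hit [D]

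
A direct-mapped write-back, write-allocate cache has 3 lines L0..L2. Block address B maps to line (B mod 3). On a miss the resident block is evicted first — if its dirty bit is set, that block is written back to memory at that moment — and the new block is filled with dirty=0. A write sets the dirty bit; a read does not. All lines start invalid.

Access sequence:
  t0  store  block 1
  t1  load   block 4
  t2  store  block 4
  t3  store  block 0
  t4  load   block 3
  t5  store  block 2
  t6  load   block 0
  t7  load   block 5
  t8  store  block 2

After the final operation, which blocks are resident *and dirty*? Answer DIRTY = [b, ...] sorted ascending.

0: W B1 -> L1 miss  d=D]
1: R B4 -> L1 miss wb->B1  d=-]
2: W B4 -> L1 hit  d=D]
3: W B0 -> L0 miss  d=D]
4: R B3 -> L0 miss wb->B0  d=-]
5: W B2 -> L2 miss  d=D]
6: R B0 -> L0 miss  d=-]
7: R B5 -> L2 miss wb->B2  d=-]
8: W B2 -> L2 miss  d=D]

DIRTY = [2, 4]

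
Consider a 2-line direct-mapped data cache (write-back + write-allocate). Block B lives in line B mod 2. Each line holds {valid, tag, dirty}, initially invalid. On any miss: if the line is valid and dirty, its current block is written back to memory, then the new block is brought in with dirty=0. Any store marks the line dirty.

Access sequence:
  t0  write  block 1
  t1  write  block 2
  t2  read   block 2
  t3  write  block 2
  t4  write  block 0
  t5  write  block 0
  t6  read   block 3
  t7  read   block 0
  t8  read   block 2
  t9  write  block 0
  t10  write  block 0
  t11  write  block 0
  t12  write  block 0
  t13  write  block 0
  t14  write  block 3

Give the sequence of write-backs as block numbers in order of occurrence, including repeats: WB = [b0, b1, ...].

WB = [2, 1, 0]

  0 | W B1 → L1 miss [D]
  1 | W B2 → L0 miss [D]
  2 | R B2 → L0 hit [D]
  3 | W B2 → L0 hit [D]
  4 | W B0 → L0 miss wb→B2 [D]
  5 | W B0 → L0 hit [D]
  6 | R B3 → L1 miss wb→B1 [-]
  7 | R B0 → L0 hit [D]
  8 | R B2 → L0 miss wb→B0 [-]
  9 | W B0 → L0 miss [D]
  10 | W B0 → L0 hit [D]
  11 | W B0 → L0 hit [D]
  12 | W B0 → L0 hit [D]
  13 | W B0 → L0 hit [D]
  14 | W B3 → L1 hit [D]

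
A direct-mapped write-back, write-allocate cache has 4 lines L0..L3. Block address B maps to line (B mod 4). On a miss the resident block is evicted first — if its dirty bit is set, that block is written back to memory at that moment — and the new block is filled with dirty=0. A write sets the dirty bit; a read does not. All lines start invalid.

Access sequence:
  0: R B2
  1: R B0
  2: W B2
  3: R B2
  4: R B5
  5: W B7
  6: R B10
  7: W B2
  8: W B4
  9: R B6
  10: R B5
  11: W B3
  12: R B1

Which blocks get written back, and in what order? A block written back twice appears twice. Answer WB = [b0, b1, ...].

  0 | R B2 → L2 miss [-]
  1 | R B0 → L0 miss [-]
  2 | W B2 → L2 hit [D]
  3 | R B2 → L2 hit [D]
  4 | R B5 → L1 miss [-]
  5 | W B7 → L3 miss [D]
  6 | R B10 → L2 miss wb→B2 [-]
  7 | W B2 → L2 miss [D]
  8 | W B4 → L0 miss [D]
  9 | R B6 → L2 miss wb→B2 [-]
  10 | R B5 → L1 hit [-]
  11 | W B3 → L3 miss wb→B7 [D]
  12 | R B1 → L1 miss [-]

WB = [2, 2, 7]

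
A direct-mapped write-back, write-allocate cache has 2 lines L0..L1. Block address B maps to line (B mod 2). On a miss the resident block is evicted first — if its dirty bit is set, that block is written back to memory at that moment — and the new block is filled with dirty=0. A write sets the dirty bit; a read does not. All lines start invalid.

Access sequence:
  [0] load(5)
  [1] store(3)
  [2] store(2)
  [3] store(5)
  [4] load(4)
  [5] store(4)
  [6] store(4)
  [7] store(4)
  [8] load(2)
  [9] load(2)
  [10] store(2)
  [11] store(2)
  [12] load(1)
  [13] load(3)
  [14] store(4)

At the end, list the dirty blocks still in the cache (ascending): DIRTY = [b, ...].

  0 | R B5 → L1 miss [-]
  1 | W B3 → L1 miss [D]
  2 | W B2 → L0 miss [D]
  3 | W B5 → L1 miss wb→B3 [D]
  4 | R B4 → L0 miss wb→B2 [-]
  5 | W B4 → L0 hit [D]
  6 | W B4 → L0 hit [D]
  7 | W B4 → L0 hit [D]
  8 | R B2 → L0 miss wb→B4 [-]
  9 | R B2 → L0 hit [-]
  10 | W B2 → L0 hit [D]
  11 | W B2 → L0 hit [D]
  12 | R B1 → L1 miss wb→B5 [-]
  13 | R B3 → L1 miss [-]
  14 | W B4 → L0 miss wb→B2 [D]

DIRTY = [4]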